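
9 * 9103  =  81927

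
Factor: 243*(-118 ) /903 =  - 2^1*3^4*7^( - 1)*43^(-1 )*59^1 = - 9558/301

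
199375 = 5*39875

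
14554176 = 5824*2499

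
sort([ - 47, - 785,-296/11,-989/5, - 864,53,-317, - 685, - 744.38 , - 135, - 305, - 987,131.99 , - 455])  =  [-987, - 864, - 785,-744.38, - 685 ,-455,  -  317, - 305, - 989/5, - 135 , - 47, - 296/11,53,131.99 ] 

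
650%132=122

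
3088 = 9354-6266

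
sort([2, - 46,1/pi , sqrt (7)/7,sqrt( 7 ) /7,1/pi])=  [ - 46,1/pi, 1/pi,  sqrt( 7)/7,sqrt( 7 ) /7, 2] 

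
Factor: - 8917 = -37^1*241^1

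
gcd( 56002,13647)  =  1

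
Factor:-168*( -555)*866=80745840 = 2^4*3^2 * 5^1*7^1*37^1 * 433^1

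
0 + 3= 3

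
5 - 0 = 5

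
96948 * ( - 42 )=- 4071816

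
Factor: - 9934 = -2^1*4967^1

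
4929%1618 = 75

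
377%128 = 121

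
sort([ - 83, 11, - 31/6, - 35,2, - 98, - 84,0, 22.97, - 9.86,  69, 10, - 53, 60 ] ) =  [ - 98, - 84,- 83 ,-53, - 35,  -  9.86, - 31/6,  0,  2,10,11,  22.97,60, 69 ] 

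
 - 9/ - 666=1/74 = 0.01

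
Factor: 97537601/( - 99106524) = -2^( - 2)*  3^(-3 )*7^1*11^( - 1)*103^1*83423^( - 1 )* 135281^1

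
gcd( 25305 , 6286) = 7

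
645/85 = 129/17 = 7.59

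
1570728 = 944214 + 626514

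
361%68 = 21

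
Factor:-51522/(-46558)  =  25761/23279=3^1*31^1*277^1*23279^(  -  1)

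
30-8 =22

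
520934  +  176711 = 697645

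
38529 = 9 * 4281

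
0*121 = 0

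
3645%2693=952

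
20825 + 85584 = 106409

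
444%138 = 30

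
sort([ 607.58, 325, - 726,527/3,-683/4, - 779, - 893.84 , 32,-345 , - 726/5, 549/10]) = [-893.84 , - 779 , - 726, - 345, - 683/4,-726/5,32, 549/10, 527/3 , 325,607.58] 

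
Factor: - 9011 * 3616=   -  2^5*113^1*9011^1 = - 32583776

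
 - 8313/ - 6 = 2771/2 = 1385.50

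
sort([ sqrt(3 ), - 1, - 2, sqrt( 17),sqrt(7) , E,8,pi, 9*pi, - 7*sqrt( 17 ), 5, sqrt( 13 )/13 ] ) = [ - 7*sqrt(17), - 2 , - 1, sqrt( 13)/13,  sqrt(3 )  ,  sqrt(7), E,  pi, sqrt( 17),5,8, 9*pi]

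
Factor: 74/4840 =2^( - 2 )*5^(  -  1)*11^( - 2)*37^1 = 37/2420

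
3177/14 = 3177/14 = 226.93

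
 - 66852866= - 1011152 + -65841714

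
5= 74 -69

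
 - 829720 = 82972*( - 10) 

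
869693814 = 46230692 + 823463122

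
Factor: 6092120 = 2^3*5^1*17^3*31^1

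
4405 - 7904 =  - 3499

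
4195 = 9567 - 5372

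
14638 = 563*26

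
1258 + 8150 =9408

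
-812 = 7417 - 8229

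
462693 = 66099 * 7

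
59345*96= 5697120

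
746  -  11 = 735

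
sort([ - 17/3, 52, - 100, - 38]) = [ - 100, - 38, - 17/3, 52 ] 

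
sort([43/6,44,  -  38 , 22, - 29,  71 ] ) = [  -  38, - 29, 43/6,22,44,71 ] 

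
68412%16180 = 3692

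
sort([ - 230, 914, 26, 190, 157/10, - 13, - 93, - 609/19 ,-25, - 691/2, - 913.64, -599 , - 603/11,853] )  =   [ - 913.64, - 599, - 691/2, - 230, - 93, - 603/11, - 609/19, - 25,-13,157/10, 26, 190,853, 914]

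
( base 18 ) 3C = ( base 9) 73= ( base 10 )66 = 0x42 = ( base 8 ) 102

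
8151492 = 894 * 9118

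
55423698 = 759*73022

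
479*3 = 1437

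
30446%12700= 5046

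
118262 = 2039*58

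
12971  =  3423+9548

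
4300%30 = 10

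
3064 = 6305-3241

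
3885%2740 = 1145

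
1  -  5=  - 4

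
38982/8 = 4872 + 3/4= 4872.75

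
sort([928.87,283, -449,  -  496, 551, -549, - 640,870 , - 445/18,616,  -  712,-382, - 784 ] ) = [ - 784,  -  712, - 640, -549 ,-496  ,-449, - 382, - 445/18, 283,551,616 , 870,  928.87 ]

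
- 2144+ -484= - 2628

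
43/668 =43/668 = 0.06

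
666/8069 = 666/8069= 0.08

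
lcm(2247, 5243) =15729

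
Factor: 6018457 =29^1* 37^1* 71^1*79^1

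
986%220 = 106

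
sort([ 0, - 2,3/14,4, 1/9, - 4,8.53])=[ - 4, - 2,0  ,  1/9,  3/14, 4,8.53]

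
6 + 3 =9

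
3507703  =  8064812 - 4557109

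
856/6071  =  856/6071 = 0.14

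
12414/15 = 4138/5  =  827.60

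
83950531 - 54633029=29317502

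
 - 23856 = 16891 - 40747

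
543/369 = 1+58/123 = 1.47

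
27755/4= 27755/4 = 6938.75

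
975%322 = 9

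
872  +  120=992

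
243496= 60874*4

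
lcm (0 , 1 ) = 0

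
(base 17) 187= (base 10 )432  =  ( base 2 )110110000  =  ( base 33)d3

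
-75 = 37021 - 37096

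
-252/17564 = - 1+4328/4391 =- 0.01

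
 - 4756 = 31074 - 35830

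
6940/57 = 121 + 43/57=121.75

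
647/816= 647/816  =  0.79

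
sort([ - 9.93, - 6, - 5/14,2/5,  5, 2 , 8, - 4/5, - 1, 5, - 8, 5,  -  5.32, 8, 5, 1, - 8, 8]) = [ - 9.93, - 8, - 8, - 6,  -  5.32,-1, - 4/5, - 5/14 , 2/5 , 1, 2, 5,5, 5,5,8,8 , 8] 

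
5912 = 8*739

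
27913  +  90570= 118483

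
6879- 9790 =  - 2911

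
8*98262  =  786096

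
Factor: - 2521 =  - 2521^1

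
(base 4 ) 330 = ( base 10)60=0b111100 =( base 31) 1T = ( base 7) 114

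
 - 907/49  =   - 907/49 = -18.51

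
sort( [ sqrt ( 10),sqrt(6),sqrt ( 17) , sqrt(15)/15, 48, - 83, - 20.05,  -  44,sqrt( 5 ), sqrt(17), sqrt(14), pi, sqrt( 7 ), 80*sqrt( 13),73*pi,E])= [ - 83, - 44, - 20.05, sqrt ( 15 ) /15, sqrt ( 5),sqrt(6), sqrt( 7), E , pi, sqrt( 10),sqrt(14),  sqrt(17 ), sqrt(17 ), 48, 73*pi, 80 * sqrt (13 )]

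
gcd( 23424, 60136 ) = 8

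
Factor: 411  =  3^1* 137^1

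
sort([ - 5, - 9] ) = [- 9,  -  5]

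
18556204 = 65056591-46500387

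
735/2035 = 147/407 = 0.36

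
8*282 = 2256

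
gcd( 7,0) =7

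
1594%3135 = 1594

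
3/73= 3/73 = 0.04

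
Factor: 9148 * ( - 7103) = -2^2 * 2287^1 * 7103^1 = - 64978244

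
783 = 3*261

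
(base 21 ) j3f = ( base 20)112h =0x2109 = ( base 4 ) 2010021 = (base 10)8457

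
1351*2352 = 3177552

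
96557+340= 96897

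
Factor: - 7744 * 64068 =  - 2^8 *3^1*11^2 * 19^1 * 281^1 = - 496142592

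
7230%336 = 174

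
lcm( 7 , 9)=63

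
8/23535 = 8/23535 = 0.00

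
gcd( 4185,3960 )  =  45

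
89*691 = 61499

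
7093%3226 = 641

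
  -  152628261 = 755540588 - 908168849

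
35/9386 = 35/9386 = 0.00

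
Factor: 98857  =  11^2*19^1 * 43^1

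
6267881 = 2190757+4077124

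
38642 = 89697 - 51055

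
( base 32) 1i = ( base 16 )32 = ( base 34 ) 1G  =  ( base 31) 1j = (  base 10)50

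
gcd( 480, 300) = 60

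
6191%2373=1445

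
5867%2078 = 1711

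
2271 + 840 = 3111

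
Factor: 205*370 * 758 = 57494300 = 2^2*5^2*37^1*41^1*379^1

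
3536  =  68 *52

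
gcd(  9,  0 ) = 9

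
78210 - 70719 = 7491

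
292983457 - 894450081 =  -601466624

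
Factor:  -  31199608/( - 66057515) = 2^3*5^( - 1 )*11^2*167^1 * 193^1*523^ ( - 1)*25261^( - 1)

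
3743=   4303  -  560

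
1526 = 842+684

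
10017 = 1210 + 8807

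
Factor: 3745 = 5^1*7^1*107^1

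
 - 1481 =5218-6699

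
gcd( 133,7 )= 7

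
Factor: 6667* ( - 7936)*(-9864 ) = 2^11 * 3^2 *31^1 *59^1*113^1*137^1  =  521897453568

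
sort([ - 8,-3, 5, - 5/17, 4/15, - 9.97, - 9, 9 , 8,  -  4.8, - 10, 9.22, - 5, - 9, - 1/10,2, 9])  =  [ - 10, - 9.97, - 9, - 9, - 8, - 5, - 4.8, - 3, - 5/17, - 1/10,4/15,2,  5, 8, 9,9 , 9.22]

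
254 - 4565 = -4311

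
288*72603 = 20909664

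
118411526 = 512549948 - 394138422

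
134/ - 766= - 67/383 = - 0.17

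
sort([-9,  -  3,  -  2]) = [ -9,-3,-2]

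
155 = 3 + 152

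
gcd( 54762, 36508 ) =18254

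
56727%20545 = 15637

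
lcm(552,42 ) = 3864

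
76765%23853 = 5206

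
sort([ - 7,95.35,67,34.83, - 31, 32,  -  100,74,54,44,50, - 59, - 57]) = [  -  100,  -  59, - 57,- 31, - 7,32,34.83,44, 50,54,67,74,95.35 ]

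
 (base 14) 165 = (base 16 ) 11D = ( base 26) AP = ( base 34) 8d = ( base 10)285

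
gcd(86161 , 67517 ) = 1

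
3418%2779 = 639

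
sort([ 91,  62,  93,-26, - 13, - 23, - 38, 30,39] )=[ - 38 , - 26, - 23, - 13 , 30,39,62,91, 93 ] 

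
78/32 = 2 + 7/16 = 2.44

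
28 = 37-9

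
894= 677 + 217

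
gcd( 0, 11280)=11280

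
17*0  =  0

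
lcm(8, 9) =72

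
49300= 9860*5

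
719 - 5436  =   - 4717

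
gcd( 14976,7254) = 234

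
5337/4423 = 5337/4423 = 1.21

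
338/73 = 338/73 = 4.63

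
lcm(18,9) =18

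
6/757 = 6/757= 0.01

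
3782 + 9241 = 13023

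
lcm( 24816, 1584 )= 74448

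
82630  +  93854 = 176484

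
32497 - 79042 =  - 46545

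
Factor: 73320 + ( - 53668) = 19652 = 2^2*17^3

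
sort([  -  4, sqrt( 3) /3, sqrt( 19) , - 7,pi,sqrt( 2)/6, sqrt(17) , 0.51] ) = [ - 7 ,-4, sqrt (2 )/6,0.51, sqrt(3 )/3,  pi,sqrt( 17 ),  sqrt(19 )] 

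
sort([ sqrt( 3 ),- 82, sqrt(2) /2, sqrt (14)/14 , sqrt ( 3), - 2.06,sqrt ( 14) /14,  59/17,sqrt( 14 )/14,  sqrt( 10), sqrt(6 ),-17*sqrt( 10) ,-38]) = [ - 82,  -  17*sqrt ( 10 ), - 38, - 2.06, sqrt( 14) /14, sqrt( 14) /14, sqrt(14)/14, sqrt(2) /2,sqrt( 3), sqrt( 3),sqrt (6) , sqrt( 10) , 59/17 ] 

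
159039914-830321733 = - 671281819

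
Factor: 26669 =26669^1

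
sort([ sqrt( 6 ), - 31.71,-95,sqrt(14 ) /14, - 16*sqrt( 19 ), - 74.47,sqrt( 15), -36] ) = [- 95, - 74.47, - 16*sqrt( 19 ),-36,-31.71,sqrt(14)/14,sqrt ( 6) , sqrt( 15)]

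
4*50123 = 200492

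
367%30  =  7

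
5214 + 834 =6048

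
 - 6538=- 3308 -3230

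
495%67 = 26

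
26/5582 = 13/2791= 0.00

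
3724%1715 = 294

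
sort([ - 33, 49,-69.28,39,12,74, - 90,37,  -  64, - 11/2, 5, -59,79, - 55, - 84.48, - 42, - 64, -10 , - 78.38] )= [- 90, - 84.48, - 78.38,-69.28,  -  64,- 64, - 59, - 55, - 42, - 33,  -  10, - 11/2, 5, 12,37,  39,49, 74 , 79] 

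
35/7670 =7/1534=0.00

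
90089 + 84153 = 174242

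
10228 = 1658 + 8570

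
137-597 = -460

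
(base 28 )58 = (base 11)125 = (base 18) 84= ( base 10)148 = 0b10010100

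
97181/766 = 126 + 665/766 = 126.87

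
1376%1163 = 213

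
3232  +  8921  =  12153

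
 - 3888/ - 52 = 972/13=74.77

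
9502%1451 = 796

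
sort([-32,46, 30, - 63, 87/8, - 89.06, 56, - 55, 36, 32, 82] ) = [ - 89.06, -63,-55 , - 32, 87/8, 30,  32, 36 , 46,56, 82]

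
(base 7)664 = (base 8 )524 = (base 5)2330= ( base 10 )340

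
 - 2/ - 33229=2/33229 = 0.00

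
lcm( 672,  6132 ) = 49056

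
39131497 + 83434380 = 122565877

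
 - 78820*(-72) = 5675040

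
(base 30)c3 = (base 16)16B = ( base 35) ad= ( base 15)193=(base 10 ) 363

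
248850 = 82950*3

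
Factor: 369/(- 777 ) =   -  123/259 = -3^1*  7^(-1 ) * 37^(-1) * 41^1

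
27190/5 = 5438  =  5438.00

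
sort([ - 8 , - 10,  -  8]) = [-10, -8, - 8] 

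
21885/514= 42 + 297/514 = 42.58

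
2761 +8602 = 11363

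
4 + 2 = 6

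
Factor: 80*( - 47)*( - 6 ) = 2^5 * 3^1*5^1*47^1 = 22560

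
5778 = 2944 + 2834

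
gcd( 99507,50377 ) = 1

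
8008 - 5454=2554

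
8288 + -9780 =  - 1492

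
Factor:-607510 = -2^1*5^1*79^1*769^1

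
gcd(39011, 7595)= 7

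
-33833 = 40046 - 73879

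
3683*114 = 419862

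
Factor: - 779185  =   - 5^1 *11^1*31^1*457^1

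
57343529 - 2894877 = 54448652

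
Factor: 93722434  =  2^1 * 13^1 * 3604709^1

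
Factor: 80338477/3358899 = 3^( -2)*467^1*172031^1*373211^( - 1) 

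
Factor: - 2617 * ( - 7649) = 20017433 =2617^1*7649^1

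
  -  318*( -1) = 318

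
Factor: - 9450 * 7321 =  - 2^1 *3^3*5^2*7^1 *7321^1  =  - 69183450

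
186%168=18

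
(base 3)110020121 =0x22de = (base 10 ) 8926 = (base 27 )c6g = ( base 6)105154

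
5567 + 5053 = 10620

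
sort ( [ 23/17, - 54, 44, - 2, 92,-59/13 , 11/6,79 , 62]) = [ - 54, - 59/13,-2, 23/17, 11/6, 44, 62, 79, 92] 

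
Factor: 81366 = 2^1*3^1*71^1*191^1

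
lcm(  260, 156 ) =780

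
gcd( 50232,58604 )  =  8372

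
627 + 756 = 1383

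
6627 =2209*3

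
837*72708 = 60856596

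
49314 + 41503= 90817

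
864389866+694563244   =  1558953110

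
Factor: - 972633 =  - 3^1* 324211^1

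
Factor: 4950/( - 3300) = -3/2 = - 2^( - 1)*3^1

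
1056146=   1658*637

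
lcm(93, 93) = 93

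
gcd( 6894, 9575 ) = 383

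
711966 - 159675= 552291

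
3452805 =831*4155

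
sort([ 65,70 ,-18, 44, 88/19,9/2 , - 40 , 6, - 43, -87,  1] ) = [ - 87, - 43,-40, - 18, 1, 9/2, 88/19, 6,44 , 65, 70]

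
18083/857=18083/857 = 21.10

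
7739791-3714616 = 4025175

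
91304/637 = 91304/637 = 143.33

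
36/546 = 6/91 = 0.07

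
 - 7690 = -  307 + -7383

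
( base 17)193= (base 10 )445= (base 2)110111101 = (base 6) 2021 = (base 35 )cp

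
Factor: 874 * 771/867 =2^1*17^( - 2 )*19^1*23^1*257^1 = 224618/289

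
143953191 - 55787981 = 88165210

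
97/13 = 97/13 = 7.46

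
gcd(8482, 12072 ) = 2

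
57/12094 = 57/12094=0.00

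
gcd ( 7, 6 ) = 1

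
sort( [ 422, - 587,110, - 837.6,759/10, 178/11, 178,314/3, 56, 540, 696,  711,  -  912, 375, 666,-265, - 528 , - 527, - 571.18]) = [ - 912, - 837.6, - 587, - 571.18, -528,-527,-265, 178/11, 56,759/10,314/3, 110,  178,375,  422, 540,666,696,711] 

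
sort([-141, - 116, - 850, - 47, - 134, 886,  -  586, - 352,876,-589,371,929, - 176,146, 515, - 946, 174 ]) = [ - 946,-850,-589, - 586,-352, - 176, - 141, - 134,-116,-47, 146, 174, 371,  515, 876,886, 929] 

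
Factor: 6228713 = 19^1 * 327827^1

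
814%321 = 172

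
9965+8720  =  18685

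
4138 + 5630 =9768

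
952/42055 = 952/42055=0.02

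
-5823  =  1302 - 7125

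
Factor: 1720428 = 2^2*3^1*307^1*467^1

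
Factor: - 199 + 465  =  266 = 2^1*7^1*19^1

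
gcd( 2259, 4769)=251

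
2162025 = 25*86481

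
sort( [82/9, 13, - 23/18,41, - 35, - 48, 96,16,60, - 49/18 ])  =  [-48, - 35, - 49/18, - 23/18, 82/9, 13, 16,41, 60, 96 ]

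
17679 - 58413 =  -40734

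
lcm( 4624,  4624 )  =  4624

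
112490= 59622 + 52868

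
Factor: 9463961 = 13^1*727997^1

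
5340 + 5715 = 11055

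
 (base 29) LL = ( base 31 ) ka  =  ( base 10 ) 630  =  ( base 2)1001110110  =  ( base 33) j3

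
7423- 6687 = 736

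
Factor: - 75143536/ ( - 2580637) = 2^4*13^1*17^1*19^( - 1 )*71^ ( - 1)*79^1*269^1 *1913^( - 1 )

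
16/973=16/973 = 0.02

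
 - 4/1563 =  - 1 + 1559/1563=- 0.00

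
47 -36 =11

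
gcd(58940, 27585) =5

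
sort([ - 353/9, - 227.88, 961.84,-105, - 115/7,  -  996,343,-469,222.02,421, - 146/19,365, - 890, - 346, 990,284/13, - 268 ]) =[-996, - 890,-469, - 346, - 268, - 227.88 , - 105, - 353/9,-115/7, - 146/19,284/13,222.02,343, 365, 421,961.84 , 990] 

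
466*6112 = 2848192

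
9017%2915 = 272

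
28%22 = 6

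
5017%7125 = 5017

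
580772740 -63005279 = 517767461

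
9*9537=85833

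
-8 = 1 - 9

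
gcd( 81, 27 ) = 27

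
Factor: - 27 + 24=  - 3  =  - 3^1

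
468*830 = 388440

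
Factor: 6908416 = 2^9*103^1*131^1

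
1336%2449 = 1336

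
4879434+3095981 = 7975415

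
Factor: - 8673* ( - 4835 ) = 41933955  =  3^1 * 5^1 *7^2*59^1*967^1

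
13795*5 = 68975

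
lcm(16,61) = 976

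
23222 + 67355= 90577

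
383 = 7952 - 7569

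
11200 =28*400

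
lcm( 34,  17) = 34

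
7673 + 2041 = 9714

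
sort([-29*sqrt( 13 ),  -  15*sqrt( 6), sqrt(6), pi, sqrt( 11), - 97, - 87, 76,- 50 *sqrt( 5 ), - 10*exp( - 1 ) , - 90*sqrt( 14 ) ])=[  -  90*sqrt( 14), - 50*sqrt( 5 ) , - 29*sqrt (13 ),-97,-87 , - 15*sqrt( 6), - 10*exp(-1 ),sqrt(6 ),  pi, sqrt( 11 ), 76 ]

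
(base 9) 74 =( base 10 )67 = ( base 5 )232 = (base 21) 34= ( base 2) 1000011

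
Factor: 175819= 7^1*25117^1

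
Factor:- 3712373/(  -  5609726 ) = 2^ ( -1)*7^1*269^( - 1) * 10427^(- 1)*530339^1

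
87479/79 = 87479/79=1107.33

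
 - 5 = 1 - 6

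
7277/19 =383 = 383.00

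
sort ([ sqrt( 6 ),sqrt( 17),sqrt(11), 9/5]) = [ 9/5,sqrt(6 ) , sqrt( 11),  sqrt( 17)]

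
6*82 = 492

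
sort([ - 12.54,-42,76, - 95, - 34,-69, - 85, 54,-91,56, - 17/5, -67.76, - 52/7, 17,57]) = [ - 95, - 91, - 85,  -  69, - 67.76, -42,-34,- 12.54, - 52/7, - 17/5,17,54,56, 57, 76]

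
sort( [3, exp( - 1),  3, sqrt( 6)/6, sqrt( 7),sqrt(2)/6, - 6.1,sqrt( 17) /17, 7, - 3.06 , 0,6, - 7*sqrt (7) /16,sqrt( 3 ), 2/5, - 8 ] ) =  [ - 8, - 6.1, - 3.06, - 7*sqrt( 7)/16,0,sqrt ( 2 )/6, sqrt(17 ) /17 , exp(-1), 2/5, sqrt( 6)/6, sqrt( 3 ), sqrt(7),3,3, 6,  7 ]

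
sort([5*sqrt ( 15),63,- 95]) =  [ - 95, 5*sqrt(15), 63]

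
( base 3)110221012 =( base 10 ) 9428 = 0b10010011010100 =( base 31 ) 9P4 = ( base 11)70A1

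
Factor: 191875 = 5^4*307^1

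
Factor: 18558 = 2^1* 3^2*1031^1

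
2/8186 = 1/4093 =0.00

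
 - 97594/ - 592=48797/296 = 164.85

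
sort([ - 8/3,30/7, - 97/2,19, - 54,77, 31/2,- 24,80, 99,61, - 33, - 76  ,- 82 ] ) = [ - 82, - 76 ,  -  54, - 97/2,-33,  -  24,-8/3, 30/7,31/2, 19,  61, 77 , 80,99 ] 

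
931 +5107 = 6038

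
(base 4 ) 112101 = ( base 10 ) 1425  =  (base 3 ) 1221210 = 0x591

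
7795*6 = 46770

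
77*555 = 42735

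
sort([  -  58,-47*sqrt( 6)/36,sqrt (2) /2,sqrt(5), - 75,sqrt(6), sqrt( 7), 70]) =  [-75, - 58, - 47*sqrt( 6) /36,sqrt(2) /2, sqrt( 5 ),sqrt( 6 ),sqrt(7),70 ] 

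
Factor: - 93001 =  - 93001^1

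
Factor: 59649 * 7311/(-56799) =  - 59^1*337^1*2437^1*6311^(  -  1) = -  48454871/6311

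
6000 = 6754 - 754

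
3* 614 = 1842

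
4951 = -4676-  - 9627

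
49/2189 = 49/2189 = 0.02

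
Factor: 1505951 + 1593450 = 197^1 *15733^1 = 3099401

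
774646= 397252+377394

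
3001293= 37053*81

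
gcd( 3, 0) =3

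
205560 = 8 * 25695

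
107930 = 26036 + 81894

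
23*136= 3128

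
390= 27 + 363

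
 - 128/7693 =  - 128/7693 = -0.02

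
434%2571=434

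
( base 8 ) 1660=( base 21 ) 22k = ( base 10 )944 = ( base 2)1110110000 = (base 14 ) 4B6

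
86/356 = 43/178 = 0.24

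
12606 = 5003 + 7603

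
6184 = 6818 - 634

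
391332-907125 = - 515793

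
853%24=13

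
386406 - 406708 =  - 20302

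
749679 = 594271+155408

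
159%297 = 159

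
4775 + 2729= 7504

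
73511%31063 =11385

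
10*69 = 690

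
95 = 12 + 83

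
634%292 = 50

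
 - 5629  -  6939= - 12568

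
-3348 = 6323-9671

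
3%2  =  1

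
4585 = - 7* ( - 655)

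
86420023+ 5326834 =91746857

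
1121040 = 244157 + 876883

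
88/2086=44/1043 = 0.04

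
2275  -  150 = 2125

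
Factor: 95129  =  251^1*379^1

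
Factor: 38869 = 47^1*827^1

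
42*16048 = 674016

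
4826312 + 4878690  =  9705002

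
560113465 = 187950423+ 372163042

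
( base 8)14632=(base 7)25052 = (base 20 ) g7e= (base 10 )6554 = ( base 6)50202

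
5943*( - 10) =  - 59430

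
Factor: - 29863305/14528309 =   -  3^2 * 5^1 * 17^1*37^( - 1)  *  41^( - 1)*61^(-1)*103^1*157^( - 1)*379^1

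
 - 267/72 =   -  89/24 = - 3.71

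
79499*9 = 715491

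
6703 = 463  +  6240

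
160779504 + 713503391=874282895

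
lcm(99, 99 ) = 99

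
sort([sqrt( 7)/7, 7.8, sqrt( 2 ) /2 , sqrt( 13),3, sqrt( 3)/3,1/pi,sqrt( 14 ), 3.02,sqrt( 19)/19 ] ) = [sqrt( 19 ) /19,  1/pi,sqrt( 7 ) /7, sqrt( 3)/3, sqrt(2 ) /2, 3,3.02, sqrt ( 13 ), sqrt( 14), 7.8]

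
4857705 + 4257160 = 9114865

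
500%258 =242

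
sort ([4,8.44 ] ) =[ 4, 8.44] 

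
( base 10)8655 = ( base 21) jd3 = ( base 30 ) 9if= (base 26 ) ckn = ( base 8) 20717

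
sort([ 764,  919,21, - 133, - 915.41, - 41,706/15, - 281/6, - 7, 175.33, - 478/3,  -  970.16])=[ - 970.16, - 915.41, - 478/3, - 133, - 281/6 , - 41, - 7 , 21 , 706/15 , 175.33,764, 919]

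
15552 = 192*81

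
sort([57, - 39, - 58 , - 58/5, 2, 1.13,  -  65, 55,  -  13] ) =[ - 65, - 58, -39, - 13,-58/5, 1.13, 2, 55, 57 ]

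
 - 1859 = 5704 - 7563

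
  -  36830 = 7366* ( - 5 ) 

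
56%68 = 56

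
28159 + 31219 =59378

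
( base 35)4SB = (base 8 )13403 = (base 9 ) 8065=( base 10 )5891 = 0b1011100000011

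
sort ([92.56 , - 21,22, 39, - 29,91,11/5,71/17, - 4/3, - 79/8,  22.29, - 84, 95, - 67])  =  [ - 84, - 67,-29, - 21, - 79/8, - 4/3 , 11/5,71/17, 22, 22.29 , 39,91 , 92.56,  95]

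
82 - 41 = 41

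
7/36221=7/36221 = 0.00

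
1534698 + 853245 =2387943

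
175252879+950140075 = 1125392954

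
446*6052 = 2699192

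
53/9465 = 53/9465=0.01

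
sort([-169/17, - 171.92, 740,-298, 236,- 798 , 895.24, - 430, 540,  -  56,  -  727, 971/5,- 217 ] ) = [  -  798, - 727,  -  430 , - 298, - 217, - 171.92,- 56,  -  169/17 , 971/5 , 236, 540 , 740,895.24 ] 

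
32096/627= 51 + 119/627= 51.19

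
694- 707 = - 13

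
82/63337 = 82/63337 = 0.00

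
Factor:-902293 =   -  7^1 *83^1*1553^1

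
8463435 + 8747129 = 17210564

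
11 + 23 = 34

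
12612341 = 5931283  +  6681058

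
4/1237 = 4/1237= 0.00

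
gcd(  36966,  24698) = 2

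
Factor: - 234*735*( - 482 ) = 82899180 = 2^2*3^3 * 5^1 * 7^2*13^1*241^1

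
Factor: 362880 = 2^7*3^4 *5^1*7^1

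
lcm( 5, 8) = 40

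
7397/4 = 7397/4   =  1849.25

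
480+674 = 1154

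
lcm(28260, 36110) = 649980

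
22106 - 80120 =-58014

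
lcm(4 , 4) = 4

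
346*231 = 79926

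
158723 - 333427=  - 174704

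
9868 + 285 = 10153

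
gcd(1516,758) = 758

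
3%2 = 1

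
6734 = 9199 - 2465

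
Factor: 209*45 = 3^2 * 5^1*11^1*19^1 = 9405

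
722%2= 0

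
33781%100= 81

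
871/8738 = 871/8738 = 0.10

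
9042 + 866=9908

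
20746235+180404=20926639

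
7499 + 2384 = 9883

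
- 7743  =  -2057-5686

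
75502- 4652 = 70850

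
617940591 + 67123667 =685064258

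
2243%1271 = 972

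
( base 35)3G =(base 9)144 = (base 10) 121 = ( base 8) 171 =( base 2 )1111001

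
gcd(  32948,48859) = 1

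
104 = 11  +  93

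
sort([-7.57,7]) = [-7.57,7 ] 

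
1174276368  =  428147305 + 746129063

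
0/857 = 0 = 0.00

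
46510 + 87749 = 134259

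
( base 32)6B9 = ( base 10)6505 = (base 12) 3921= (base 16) 1969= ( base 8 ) 14551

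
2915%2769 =146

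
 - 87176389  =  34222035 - 121398424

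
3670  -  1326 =2344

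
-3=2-5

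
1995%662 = 9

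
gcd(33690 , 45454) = 2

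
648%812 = 648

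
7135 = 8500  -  1365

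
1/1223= 1/1223=0.00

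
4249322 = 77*55186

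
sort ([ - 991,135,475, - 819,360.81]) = [ - 991 ,-819, 135,360.81, 475]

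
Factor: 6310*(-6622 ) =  - 41784820 = - 2^2*5^1*7^1 * 11^1*43^1*631^1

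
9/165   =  3/55 = 0.05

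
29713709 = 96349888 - 66636179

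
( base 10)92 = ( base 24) 3k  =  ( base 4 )1130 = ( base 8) 134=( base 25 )3h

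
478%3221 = 478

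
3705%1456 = 793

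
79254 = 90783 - 11529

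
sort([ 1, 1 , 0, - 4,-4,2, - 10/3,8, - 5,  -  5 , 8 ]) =[-5, - 5, -4  ,-4, - 10/3,0,  1, 1, 2,8,  8]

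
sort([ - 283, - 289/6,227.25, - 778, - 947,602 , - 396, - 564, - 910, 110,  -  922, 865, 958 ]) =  [ - 947 , - 922 , - 910, - 778, - 564, - 396,-283,- 289/6, 110,  227.25, 602, 865 , 958]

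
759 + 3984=4743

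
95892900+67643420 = 163536320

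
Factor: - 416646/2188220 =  - 208323/1094110 = -  2^ ( - 1)*3^2*5^( - 1)*23^(  -  1)*67^( - 1 )*71^( - 1)*79^1 *293^1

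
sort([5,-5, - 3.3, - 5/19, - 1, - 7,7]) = [ - 7, - 5, - 3.3,  -  1,  -  5/19, 5,7 ]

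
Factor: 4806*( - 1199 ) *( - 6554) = 2^2*3^3*11^1*29^1*89^1 * 109^1*113^1 = 37766730276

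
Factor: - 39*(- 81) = 3^5*13^1 = 3159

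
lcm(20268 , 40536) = 40536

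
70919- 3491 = 67428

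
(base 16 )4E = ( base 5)303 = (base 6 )210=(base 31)2G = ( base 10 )78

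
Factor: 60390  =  2^1*3^2*5^1*11^1*61^1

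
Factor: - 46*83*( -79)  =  2^1 * 23^1*79^1*83^1 = 301622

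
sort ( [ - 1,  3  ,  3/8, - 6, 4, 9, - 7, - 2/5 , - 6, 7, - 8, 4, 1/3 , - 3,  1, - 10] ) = [ - 10, - 8, - 7, - 6, - 6,-3, - 1, - 2/5,1/3, 3/8,1 , 3, 4, 4,7, 9 ]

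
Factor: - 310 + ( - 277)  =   -587  =  -  587^1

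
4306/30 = 2153/15 = 143.53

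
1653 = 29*57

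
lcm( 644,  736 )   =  5152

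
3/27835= 3/27835 = 0.00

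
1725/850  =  2 + 1/34 = 2.03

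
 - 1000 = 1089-2089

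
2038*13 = 26494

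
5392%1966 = 1460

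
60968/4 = 15242 = 15242.00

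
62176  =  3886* 16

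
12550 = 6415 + 6135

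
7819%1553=54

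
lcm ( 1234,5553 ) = 11106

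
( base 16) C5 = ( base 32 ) 65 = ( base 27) 78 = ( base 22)8L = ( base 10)197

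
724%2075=724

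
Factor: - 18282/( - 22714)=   3^1* 11^1*41^( - 1) = 33/41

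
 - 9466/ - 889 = 10+576/889 =10.65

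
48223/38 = 1269 + 1/38 =1269.03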